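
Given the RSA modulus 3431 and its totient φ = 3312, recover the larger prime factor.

73

φ(n) = (p−1)(q−1) = n − (p+q) + 1, so p + q = 3431 − 3312 + 1 = 120.
p and q are the roots of t² − 120t + 3431 = 0.
Discriminant: 120² − 4·3431 = 14400 − 13724 = 676; √676 = 26.
q = (120 − 26)/2 = 47, p = (120 + 26)/2 = 73.
Check: 47 · 73 = 3431.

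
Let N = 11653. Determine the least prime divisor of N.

43

11653 is odd.
Digit sum 16, not divisible by 3.
Ends in 3: not divisible by 5.
7: 11653 = 7·1664 + 5
11: 11653 = 11·1059 + 4
13: 11653 = 13·896 + 5
17: 11653 = 17·685 + 8
19: 11653 = 19·613 + 6
23: 11653 = 23·506 + 15
29: 11653 = 29·401 + 24
31: 11653 = 31·375 + 28
37: 11653 = 37·314 + 35
41: 11653 = 41·284 + 9
43: 11653 = 43·271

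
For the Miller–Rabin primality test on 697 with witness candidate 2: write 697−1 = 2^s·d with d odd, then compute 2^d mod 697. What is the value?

128

697 − 1 = 696 = 2^3 · 87, so d = 87.
2^1 ≡ 2 (mod 697)
2^2 ≡ 2^2 = 4 ≡ 4 (mod 697)
2^4 ≡ 4^2 = 16 ≡ 16 (mod 697)
2^8 ≡ 16^2 = 256 ≡ 256 (mod 697)
2^16 ≡ 256^2 = 65536 ≡ 18 (mod 697)
2^32 ≡ 18^2 = 324 ≡ 324 (mod 697)
2^64 ≡ 324^2 = 104976 ≡ 426 (mod 697)
87 = 64 + 16 + 4 + 2 + 1 in binary powers of 2.
So 2^87 ≡ 426 · 18 · 16 · 4 · 2 ≡ 128 (mod 697).
Squaring chain: 128 → 353 → 543; never reaches −1, so base 2 is a Miller–Rabin witness that 697 is composite.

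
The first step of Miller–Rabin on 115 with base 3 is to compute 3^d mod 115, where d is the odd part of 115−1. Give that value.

115 − 1 = 114 = 2^1 · 57, so d = 57.
3^1 ≡ 3 (mod 115)
3^2 ≡ 3^2 = 9 ≡ 9 (mod 115)
3^4 ≡ 9^2 = 81 ≡ 81 (mod 115)
3^8 ≡ 81^2 = 6561 ≡ 6 (mod 115)
3^16 ≡ 6^2 = 36 ≡ 36 (mod 115)
3^32 ≡ 36^2 = 1296 ≡ 31 (mod 115)
57 = 32 + 16 + 8 + 1 in binary powers of 2.
So 3^57 ≡ 31 · 36 · 6 · 3 ≡ 78 (mod 115).
Squaring chain: 78; never reaches −1, so base 3 is a Miller–Rabin witness that 115 is composite.

78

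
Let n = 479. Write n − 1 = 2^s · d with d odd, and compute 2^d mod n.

479 − 1 = 478 = 2^1 · 239, so d = 239.
2^1 ≡ 2 (mod 479)
2^2 ≡ 2^2 = 4 ≡ 4 (mod 479)
2^4 ≡ 4^2 = 16 ≡ 16 (mod 479)
2^8 ≡ 16^2 = 256 ≡ 256 (mod 479)
2^16 ≡ 256^2 = 65536 ≡ 392 (mod 479)
2^32 ≡ 392^2 = 153664 ≡ 384 (mod 479)
2^64 ≡ 384^2 = 147456 ≡ 403 (mod 479)
2^128 ≡ 403^2 = 162409 ≡ 28 (mod 479)
239 = 128 + 64 + 32 + 8 + 4 + 2 + 1 in binary powers of 2.
So 2^239 ≡ 28 · 403 · 384 · 256 · 16 · 4 · 2 ≡ 1 (mod 479).
Since 2^d ≡ 1 (mod 479), base 2 does not prove 479 composite.

1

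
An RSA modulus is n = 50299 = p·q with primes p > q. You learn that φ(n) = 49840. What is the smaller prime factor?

φ(n) = (p−1)(q−1) = n − (p+q) + 1, so p + q = 50299 − 49840 + 1 = 460.
p and q are the roots of t² − 460t + 50299 = 0.
Discriminant: 460² − 4·50299 = 211600 − 201196 = 10404; √10404 = 102.
q = (460 − 102)/2 = 179, p = (460 + 102)/2 = 281.
Check: 179 · 281 = 50299.

179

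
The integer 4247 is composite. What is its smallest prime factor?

4247 is odd.
Digit sum 17, not divisible by 3.
Ends in 7: not divisible by 5.
7: 4247 = 7·606 + 5
11: 4247 = 11·386 + 1
13: 4247 = 13·326 + 9
17: 4247 = 17·249 + 14
19: 4247 = 19·223 + 10
23: 4247 = 23·184 + 15
29: 4247 = 29·146 + 13
31: 4247 = 31·137

31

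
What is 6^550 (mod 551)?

6^1 ≡ 6 (mod 551)
6^2 ≡ 6^2 = 36 ≡ 36 (mod 551)
6^4 ≡ 36^2 = 1296 ≡ 194 (mod 551)
6^8 ≡ 194^2 = 37636 ≡ 168 (mod 551)
6^16 ≡ 168^2 = 28224 ≡ 123 (mod 551)
6^32 ≡ 123^2 = 15129 ≡ 252 (mod 551)
6^64 ≡ 252^2 = 63504 ≡ 139 (mod 551)
6^128 ≡ 139^2 = 19321 ≡ 36 (mod 551)
6^256 ≡ 36^2 = 1296 ≡ 194 (mod 551)
6^512 ≡ 194^2 = 37636 ≡ 168 (mod 551)
550 = 512 + 32 + 4 + 2 in binary powers of 2.
So 6^550 ≡ 168 · 252 · 194 · 36 ≡ 310 (mod 551).
Since 310 ≠ 1, base 6 is a Fermat witness: 551 is composite.

310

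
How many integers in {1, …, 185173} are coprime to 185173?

Factor: 185173 = 23 · 83 · 97.
φ(185173) = (23−1) · (83−1) · (97−1) = 22 · 82 · 96 = 173184.

173184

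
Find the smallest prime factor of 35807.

35807 is odd.
Digit sum 23, not divisible by 3.
Ends in 7: not divisible by 5.
7: 35807 = 7·5115 + 2
11: 35807 = 11·3255 + 2
13: 35807 = 13·2754 + 5
17: 35807 = 17·2106 + 5
19: 35807 = 19·1884 + 11
23: 35807 = 23·1556 + 19
29: 35807 = 29·1234 + 21
31: 35807 = 31·1155 + 2
37: 35807 = 37·967 + 28
41: 35807 = 41·873 + 14
43: 35807 = 43·832 + 31
47: 35807 = 47·761 + 40
53: 35807 = 53·675 + 32
59: 35807 = 59·606 + 53
61: 35807 = 61·587

61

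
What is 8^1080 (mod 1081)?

8^1 ≡ 8 (mod 1081)
8^2 ≡ 8^2 = 64 ≡ 64 (mod 1081)
8^4 ≡ 64^2 = 4096 ≡ 853 (mod 1081)
8^8 ≡ 853^2 = 727609 ≡ 96 (mod 1081)
8^16 ≡ 96^2 = 9216 ≡ 568 (mod 1081)
8^32 ≡ 568^2 = 322624 ≡ 486 (mod 1081)
8^64 ≡ 486^2 = 236196 ≡ 538 (mod 1081)
8^128 ≡ 538^2 = 289444 ≡ 817 (mod 1081)
8^256 ≡ 817^2 = 667489 ≡ 512 (mod 1081)
8^512 ≡ 512^2 = 262144 ≡ 542 (mod 1081)
8^1024 ≡ 542^2 = 293764 ≡ 813 (mod 1081)
1080 = 1024 + 32 + 16 + 8 in binary powers of 2.
So 8^1080 ≡ 813 · 486 · 568 · 96 ≡ 570 (mod 1081).
Since 570 ≠ 1, base 8 is a Fermat witness: 1081 is composite.

570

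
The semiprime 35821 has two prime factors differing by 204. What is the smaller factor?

Since p = q + 204, we have 35821 = q(q + 204), so q² + 204q − 35821 = 0.
Discriminant: 204² + 4·35821 = 41616 + 143284 = 184900; √184900 = 430.
q = (−204 + 430)/2 = 113, and p = q + 204 = 317.
Check: 113 · 317 = 35821.

113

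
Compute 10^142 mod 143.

133

10^1 ≡ 10 (mod 143)
10^2 ≡ 10^2 = 100 ≡ 100 (mod 143)
10^4 ≡ 100^2 = 10000 ≡ 133 (mod 143)
10^8 ≡ 133^2 = 17689 ≡ 100 (mod 143)
10^16 ≡ 100^2 = 10000 ≡ 133 (mod 143)
10^32 ≡ 133^2 = 17689 ≡ 100 (mod 143)
10^64 ≡ 100^2 = 10000 ≡ 133 (mod 143)
10^128 ≡ 133^2 = 17689 ≡ 100 (mod 143)
142 = 128 + 8 + 4 + 2 in binary powers of 2.
So 10^142 ≡ 100 · 100 · 133 · 100 ≡ 133 (mod 143).
Since 133 ≠ 1, base 10 is a Fermat witness: 143 is composite.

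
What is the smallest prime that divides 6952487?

6952487 is odd.
Digit sum 41, not divisible by 3.
Ends in 7: not divisible by 5.
7: 6952487 = 7·993212 + 3
11: 6952487 = 11·632044 + 3
13: 6952487 = 13·534806 + 9
17: 6952487 = 17·408969 + 14
19: 6952487 = 19·365920 + 7
23: 6952487 = 23·302282 + 1
29: 6952487 = 29·239740 + 27
31: 6952487 = 31·224273 + 24
37: 6952487 = 37·187905 + 2
41: 6952487 = 41·169572 + 35
43: 6952487 = 43·161685 + 32
47: 6952487 = 47·147925 + 12
53: 6952487 = 53·131179

53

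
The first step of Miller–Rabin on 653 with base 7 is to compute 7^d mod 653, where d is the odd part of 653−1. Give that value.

1

653 − 1 = 652 = 2^2 · 163, so d = 163.
7^1 ≡ 7 (mod 653)
7^2 ≡ 7^2 = 49 ≡ 49 (mod 653)
7^4 ≡ 49^2 = 2401 ≡ 442 (mod 653)
7^8 ≡ 442^2 = 195364 ≡ 117 (mod 653)
7^16 ≡ 117^2 = 13689 ≡ 629 (mod 653)
7^32 ≡ 629^2 = 395641 ≡ 576 (mod 653)
7^64 ≡ 576^2 = 331776 ≡ 52 (mod 653)
7^128 ≡ 52^2 = 2704 ≡ 92 (mod 653)
163 = 128 + 32 + 2 + 1 in binary powers of 2.
So 7^163 ≡ 92 · 576 · 49 · 7 ≡ 1 (mod 653).
Since 7^d ≡ 1 (mod 653), base 7 does not prove 653 composite.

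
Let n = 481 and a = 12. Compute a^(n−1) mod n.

248

12^1 ≡ 12 (mod 481)
12^2 ≡ 12^2 = 144 ≡ 144 (mod 481)
12^4 ≡ 144^2 = 20736 ≡ 53 (mod 481)
12^8 ≡ 53^2 = 2809 ≡ 404 (mod 481)
12^16 ≡ 404^2 = 163216 ≡ 157 (mod 481)
12^32 ≡ 157^2 = 24649 ≡ 118 (mod 481)
12^64 ≡ 118^2 = 13924 ≡ 456 (mod 481)
12^128 ≡ 456^2 = 207936 ≡ 144 (mod 481)
12^256 ≡ 144^2 = 20736 ≡ 53 (mod 481)
480 = 256 + 128 + 64 + 32 in binary powers of 2.
So 12^480 ≡ 53 · 144 · 456 · 118 ≡ 248 (mod 481).
Since 248 ≠ 1, base 12 is a Fermat witness: 481 is composite.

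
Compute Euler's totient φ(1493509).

1453056

Factor: 1493509 = 89 · 97 · 173.
φ(1493509) = (89−1) · (97−1) · (173−1) = 88 · 96 · 172 = 1453056.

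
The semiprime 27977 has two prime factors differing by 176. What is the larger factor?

Since p = q + 176, we have 27977 = q(q + 176), so q² + 176q − 27977 = 0.
Discriminant: 176² + 4·27977 = 30976 + 111908 = 142884; √142884 = 378.
q = (−176 + 378)/2 = 101, and p = q + 176 = 277.
Check: 101 · 277 = 27977.

277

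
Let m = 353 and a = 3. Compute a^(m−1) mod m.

3^1 ≡ 3 (mod 353)
3^2 ≡ 3^2 = 9 ≡ 9 (mod 353)
3^4 ≡ 9^2 = 81 ≡ 81 (mod 353)
3^8 ≡ 81^2 = 6561 ≡ 207 (mod 353)
3^16 ≡ 207^2 = 42849 ≡ 136 (mod 353)
3^32 ≡ 136^2 = 18496 ≡ 140 (mod 353)
3^64 ≡ 140^2 = 19600 ≡ 185 (mod 353)
3^128 ≡ 185^2 = 34225 ≡ 337 (mod 353)
3^256 ≡ 337^2 = 113569 ≡ 256 (mod 353)
352 = 256 + 64 + 32 in binary powers of 2.
So 3^352 ≡ 256 · 185 · 140 ≡ 1 (mod 353).
Since the result is 1, base 3 gives no evidence that 353 is composite.

1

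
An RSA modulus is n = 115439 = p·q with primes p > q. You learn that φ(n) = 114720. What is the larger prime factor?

φ(n) = (p−1)(q−1) = n − (p+q) + 1, so p + q = 115439 − 114720 + 1 = 720.
p and q are the roots of t² − 720t + 115439 = 0.
Discriminant: 720² − 4·115439 = 518400 − 461756 = 56644; √56644 = 238.
q = (720 − 238)/2 = 241, p = (720 + 238)/2 = 479.
Check: 241 · 479 = 115439.

479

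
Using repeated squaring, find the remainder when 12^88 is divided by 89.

1

12^1 ≡ 12 (mod 89)
12^2 ≡ 12^2 = 144 ≡ 55 (mod 89)
12^4 ≡ 55^2 = 3025 ≡ 88 (mod 89)
12^8 ≡ 88^2 = 7744 ≡ 1 (mod 89)
12^16 ≡ 1^2 = 1 ≡ 1 (mod 89)
12^32 ≡ 1^2 = 1 ≡ 1 (mod 89)
12^64 ≡ 1^2 = 1 ≡ 1 (mod 89)
88 = 64 + 16 + 8 in binary powers of 2.
So 12^88 ≡ 1 · 1 · 1 ≡ 1 (mod 89).
Since the result is 1, base 12 gives no evidence that 89 is composite.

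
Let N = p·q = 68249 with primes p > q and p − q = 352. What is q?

Since p = q + 352, we have 68249 = q(q + 352), so q² + 352q − 68249 = 0.
Discriminant: 352² + 4·68249 = 123904 + 272996 = 396900; √396900 = 630.
q = (−352 + 630)/2 = 139, and p = q + 352 = 491.
Check: 139 · 491 = 68249.

139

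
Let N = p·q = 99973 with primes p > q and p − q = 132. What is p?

389

Since p = q + 132, we have 99973 = q(q + 132), so q² + 132q − 99973 = 0.
Discriminant: 132² + 4·99973 = 17424 + 399892 = 417316; √417316 = 646.
q = (−132 + 646)/2 = 257, and p = q + 132 = 389.
Check: 257 · 389 = 99973.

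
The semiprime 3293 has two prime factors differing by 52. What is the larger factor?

89

Since p = q + 52, we have 3293 = q(q + 52), so q² + 52q − 3293 = 0.
Discriminant: 52² + 4·3293 = 2704 + 13172 = 15876; √15876 = 126.
q = (−52 + 126)/2 = 37, and p = q + 52 = 89.
Check: 37 · 89 = 3293.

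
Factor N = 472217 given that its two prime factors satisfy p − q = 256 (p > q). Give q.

571

Since p = q + 256, we have 472217 = q(q + 256), so q² + 256q − 472217 = 0.
Discriminant: 256² + 4·472217 = 65536 + 1888868 = 1954404; √1954404 = 1398.
q = (−256 + 1398)/2 = 571, and p = q + 256 = 827.
Check: 571 · 827 = 472217.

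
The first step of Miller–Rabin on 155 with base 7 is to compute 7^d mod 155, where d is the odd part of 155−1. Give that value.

142

155 − 1 = 154 = 2^1 · 77, so d = 77.
7^1 ≡ 7 (mod 155)
7^2 ≡ 7^2 = 49 ≡ 49 (mod 155)
7^4 ≡ 49^2 = 2401 ≡ 76 (mod 155)
7^8 ≡ 76^2 = 5776 ≡ 41 (mod 155)
7^16 ≡ 41^2 = 1681 ≡ 131 (mod 155)
7^32 ≡ 131^2 = 17161 ≡ 111 (mod 155)
7^64 ≡ 111^2 = 12321 ≡ 76 (mod 155)
77 = 64 + 8 + 4 + 1 in binary powers of 2.
So 7^77 ≡ 76 · 41 · 76 · 7 ≡ 142 (mod 155).
Squaring chain: 142; never reaches −1, so base 7 is a Miller–Rabin witness that 155 is composite.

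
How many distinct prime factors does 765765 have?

6

765765 = 3^2 · 85085
85085 = 5 · 17017
17017 = 7 · 2431
2431 = 11 · 221
221 = 13 · 17
765765 = 3^2 · 5 · 7 · 11 · 13 · 17, which has 6 distinct prime factors.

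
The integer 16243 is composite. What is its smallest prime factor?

16243 is odd.
Digit sum 16, not divisible by 3.
Ends in 3: not divisible by 5.
7: 16243 = 7·2320 + 3
11: 16243 = 11·1476 + 7
13: 16243 = 13·1249 + 6
17: 16243 = 17·955 + 8
19: 16243 = 19·854 + 17
23: 16243 = 23·706 + 5
29: 16243 = 29·560 + 3
31: 16243 = 31·523 + 30
37: 16243 = 37·439

37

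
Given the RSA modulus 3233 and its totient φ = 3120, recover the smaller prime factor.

53

φ(n) = (p−1)(q−1) = n − (p+q) + 1, so p + q = 3233 − 3120 + 1 = 114.
p and q are the roots of t² − 114t + 3233 = 0.
Discriminant: 114² − 4·3233 = 12996 − 12932 = 64; √64 = 8.
q = (114 − 8)/2 = 53, p = (114 + 8)/2 = 61.
Check: 53 · 61 = 3233.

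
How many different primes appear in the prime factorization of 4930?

4930 = 2 · 2465
2465 = 5 · 493
493 = 17 · 29
4930 = 2 · 5 · 17 · 29, which has 4 distinct prime factors.

4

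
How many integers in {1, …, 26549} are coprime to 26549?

26220

Factor: 26549 = 139 · 191.
φ(26549) = (139−1) · (191−1) = 138 · 190 = 26220.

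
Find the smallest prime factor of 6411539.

6411539 is odd.
Digit sum 29, not divisible by 3.
Ends in 9: not divisible by 5.
7: 6411539 = 7·915934 + 1
11: 6411539 = 11·582867 + 2
13: 6411539 = 13·493195 + 4
17: 6411539 = 17·377149 + 6
19: 6411539 = 19·337449 + 8
23: 6411539 = 23·278762 + 13
29: 6411539 = 29·221087 + 16
31: 6411539 = 31·206823 + 26
37: 6411539 = 37·173284 + 31
41: 6411539 = 41·156379

41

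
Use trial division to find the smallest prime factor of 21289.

61

21289 is odd.
Digit sum 22, not divisible by 3.
Ends in 9: not divisible by 5.
7: 21289 = 7·3041 + 2
11: 21289 = 11·1935 + 4
13: 21289 = 13·1637 + 8
17: 21289 = 17·1252 + 5
19: 21289 = 19·1120 + 9
23: 21289 = 23·925 + 14
29: 21289 = 29·734 + 3
31: 21289 = 31·686 + 23
37: 21289 = 37·575 + 14
41: 21289 = 41·519 + 10
43: 21289 = 43·495 + 4
47: 21289 = 47·452 + 45
53: 21289 = 53·401 + 36
59: 21289 = 59·360 + 49
61: 21289 = 61·349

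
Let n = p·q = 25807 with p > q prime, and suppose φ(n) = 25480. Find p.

φ(n) = (p−1)(q−1) = n − (p+q) + 1, so p + q = 25807 − 25480 + 1 = 328.
p and q are the roots of t² − 328t + 25807 = 0.
Discriminant: 328² − 4·25807 = 107584 − 103228 = 4356; √4356 = 66.
q = (328 − 66)/2 = 131, p = (328 + 66)/2 = 197.
Check: 131 · 197 = 25807.

197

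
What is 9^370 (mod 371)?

9^1 ≡ 9 (mod 371)
9^2 ≡ 9^2 = 81 ≡ 81 (mod 371)
9^4 ≡ 81^2 = 6561 ≡ 254 (mod 371)
9^8 ≡ 254^2 = 64516 ≡ 333 (mod 371)
9^16 ≡ 333^2 = 110889 ≡ 331 (mod 371)
9^32 ≡ 331^2 = 109561 ≡ 116 (mod 371)
9^64 ≡ 116^2 = 13456 ≡ 100 (mod 371)
9^128 ≡ 100^2 = 10000 ≡ 354 (mod 371)
9^256 ≡ 354^2 = 125316 ≡ 289 (mod 371)
370 = 256 + 64 + 32 + 16 + 2 in binary powers of 2.
So 9^370 ≡ 289 · 100 · 116 · 331 · 81 ≡ 275 (mod 371).
Since 275 ≠ 1, base 9 is a Fermat witness: 371 is composite.

275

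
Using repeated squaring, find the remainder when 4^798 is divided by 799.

747

4^1 ≡ 4 (mod 799)
4^2 ≡ 4^2 = 16 ≡ 16 (mod 799)
4^4 ≡ 16^2 = 256 ≡ 256 (mod 799)
4^8 ≡ 256^2 = 65536 ≡ 18 (mod 799)
4^16 ≡ 18^2 = 324 ≡ 324 (mod 799)
4^32 ≡ 324^2 = 104976 ≡ 307 (mod 799)
4^64 ≡ 307^2 = 94249 ≡ 766 (mod 799)
4^128 ≡ 766^2 = 586756 ≡ 290 (mod 799)
4^256 ≡ 290^2 = 84100 ≡ 205 (mod 799)
4^512 ≡ 205^2 = 42025 ≡ 477 (mod 799)
798 = 512 + 256 + 16 + 8 + 4 + 2 in binary powers of 2.
So 4^798 ≡ 477 · 205 · 324 · 18 · 256 · 16 ≡ 747 (mod 799).
Since 747 ≠ 1, base 4 is a Fermat witness: 799 is composite.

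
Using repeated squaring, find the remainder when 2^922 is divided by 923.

49

2^1 ≡ 2 (mod 923)
2^2 ≡ 2^2 = 4 ≡ 4 (mod 923)
2^4 ≡ 4^2 = 16 ≡ 16 (mod 923)
2^8 ≡ 16^2 = 256 ≡ 256 (mod 923)
2^16 ≡ 256^2 = 65536 ≡ 3 (mod 923)
2^32 ≡ 3^2 = 9 ≡ 9 (mod 923)
2^64 ≡ 9^2 = 81 ≡ 81 (mod 923)
2^128 ≡ 81^2 = 6561 ≡ 100 (mod 923)
2^256 ≡ 100^2 = 10000 ≡ 770 (mod 923)
2^512 ≡ 770^2 = 592900 ≡ 334 (mod 923)
922 = 512 + 256 + 128 + 16 + 8 + 2 in binary powers of 2.
So 2^922 ≡ 334 · 770 · 100 · 3 · 256 · 4 ≡ 49 (mod 923).
Since 49 ≠ 1, base 2 is a Fermat witness: 923 is composite.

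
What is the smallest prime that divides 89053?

89053 is odd.
Digit sum 25, not divisible by 3.
Ends in 3: not divisible by 5.
7: 89053 = 7·12721 + 6
11: 89053 = 11·8095 + 8
13: 89053 = 13·6850 + 3
17: 89053 = 17·5238 + 7
19: 89053 = 19·4687

19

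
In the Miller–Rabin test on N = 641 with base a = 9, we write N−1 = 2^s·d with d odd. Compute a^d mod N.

641 − 1 = 640 = 2^7 · 5, so d = 5.
9^1 ≡ 9 (mod 641)
9^2 ≡ 9^2 = 81 ≡ 81 (mod 641)
9^4 ≡ 81^2 = 6561 ≡ 151 (mod 641)
5 = 4 + 1 in binary powers of 2.
So 9^5 ≡ 151 · 9 ≡ 77 (mod 641).
Squaring chain: 77 → 160 → 601 → 318 → 487 → 640 → 1; reaches −1, so base 9 does not prove 641 composite.

77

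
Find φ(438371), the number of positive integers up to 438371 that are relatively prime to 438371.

Factor: 438371 = 31 · 79 · 179.
φ(438371) = (31−1) · (79−1) · (179−1) = 30 · 78 · 178 = 416520.

416520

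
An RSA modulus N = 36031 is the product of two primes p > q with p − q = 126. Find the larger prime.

263

Since p = q + 126, we have 36031 = q(q + 126), so q² + 126q − 36031 = 0.
Discriminant: 126² + 4·36031 = 15876 + 144124 = 160000; √160000 = 400.
q = (−126 + 400)/2 = 137, and p = q + 126 = 263.
Check: 137 · 263 = 36031.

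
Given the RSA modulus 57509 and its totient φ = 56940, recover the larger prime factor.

φ(n) = (p−1)(q−1) = n − (p+q) + 1, so p + q = 57509 − 56940 + 1 = 570.
p and q are the roots of t² − 570t + 57509 = 0.
Discriminant: 570² − 4·57509 = 324900 − 230036 = 94864; √94864 = 308.
q = (570 − 308)/2 = 131, p = (570 + 308)/2 = 439.
Check: 131 · 439 = 57509.

439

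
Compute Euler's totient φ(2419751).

Factor: 2419751 = 71 · 173 · 197.
φ(2419751) = (71−1) · (173−1) · (197−1) = 70 · 172 · 196 = 2359840.

2359840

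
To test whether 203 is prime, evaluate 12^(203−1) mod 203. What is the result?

12^1 ≡ 12 (mod 203)
12^2 ≡ 12^2 = 144 ≡ 144 (mod 203)
12^4 ≡ 144^2 = 20736 ≡ 30 (mod 203)
12^8 ≡ 30^2 = 900 ≡ 88 (mod 203)
12^16 ≡ 88^2 = 7744 ≡ 30 (mod 203)
12^32 ≡ 30^2 = 900 ≡ 88 (mod 203)
12^64 ≡ 88^2 = 7744 ≡ 30 (mod 203)
12^128 ≡ 30^2 = 900 ≡ 88 (mod 203)
202 = 128 + 64 + 8 + 2 in binary powers of 2.
So 12^202 ≡ 88 · 30 · 88 · 144 ≡ 86 (mod 203).
Since 86 ≠ 1, base 12 is a Fermat witness: 203 is composite.

86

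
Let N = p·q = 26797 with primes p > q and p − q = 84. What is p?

211

Since p = q + 84, we have 26797 = q(q + 84), so q² + 84q − 26797 = 0.
Discriminant: 84² + 4·26797 = 7056 + 107188 = 114244; √114244 = 338.
q = (−84 + 338)/2 = 127, and p = q + 84 = 211.
Check: 127 · 211 = 26797.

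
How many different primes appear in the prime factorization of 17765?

4

17765 = 5 · 3553
3553 = 11 · 323
323 = 17 · 19
17765 = 5 · 11 · 17 · 19, which has 4 distinct prime factors.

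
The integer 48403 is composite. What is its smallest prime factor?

97

48403 is odd.
Digit sum 19, not divisible by 3.
Ends in 3: not divisible by 5.
7: 48403 = 7·6914 + 5
11: 48403 = 11·4400 + 3
13: 48403 = 13·3723 + 4
17: 48403 = 17·2847 + 4
19: 48403 = 19·2547 + 10
23: 48403 = 23·2104 + 11
29: 48403 = 29·1669 + 2
31: 48403 = 31·1561 + 12
37: 48403 = 37·1308 + 7
41: 48403 = 41·1180 + 23
43: 48403 = 43·1125 + 28
47: 48403 = 47·1029 + 40
53: 48403 = 53·913 + 14
59: 48403 = 59·820 + 23
61: 48403 = 61·793 + 30
67: 48403 = 67·722 + 29
71: 48403 = 71·681 + 52
73: 48403 = 73·663 + 4
79: 48403 = 79·612 + 55
83: 48403 = 83·583 + 14
89: 48403 = 89·543 + 76
97: 48403 = 97·499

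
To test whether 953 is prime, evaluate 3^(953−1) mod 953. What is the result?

1

3^1 ≡ 3 (mod 953)
3^2 ≡ 3^2 = 9 ≡ 9 (mod 953)
3^4 ≡ 9^2 = 81 ≡ 81 (mod 953)
3^8 ≡ 81^2 = 6561 ≡ 843 (mod 953)
3^16 ≡ 843^2 = 710649 ≡ 664 (mod 953)
3^32 ≡ 664^2 = 440896 ≡ 610 (mod 953)
3^64 ≡ 610^2 = 372100 ≡ 430 (mod 953)
3^128 ≡ 430^2 = 184900 ≡ 18 (mod 953)
3^256 ≡ 18^2 = 324 ≡ 324 (mod 953)
3^512 ≡ 324^2 = 104976 ≡ 146 (mod 953)
952 = 512 + 256 + 128 + 32 + 16 + 8 in binary powers of 2.
So 3^952 ≡ 146 · 324 · 18 · 610 · 664 · 843 ≡ 1 (mod 953).
Since the result is 1, base 3 gives no evidence that 953 is composite.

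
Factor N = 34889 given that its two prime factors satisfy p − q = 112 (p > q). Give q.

Since p = q + 112, we have 34889 = q(q + 112), so q² + 112q − 34889 = 0.
Discriminant: 112² + 4·34889 = 12544 + 139556 = 152100; √152100 = 390.
q = (−112 + 390)/2 = 139, and p = q + 112 = 251.
Check: 139 · 251 = 34889.

139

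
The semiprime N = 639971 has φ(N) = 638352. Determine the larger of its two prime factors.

φ(n) = (p−1)(q−1) = n − (p+q) + 1, so p + q = 639971 − 638352 + 1 = 1620.
p and q are the roots of t² − 1620t + 639971 = 0.
Discriminant: 1620² − 4·639971 = 2624400 − 2559884 = 64516; √64516 = 254.
q = (1620 − 254)/2 = 683, p = (1620 + 254)/2 = 937.
Check: 683 · 937 = 639971.

937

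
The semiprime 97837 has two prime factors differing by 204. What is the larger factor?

431

Since p = q + 204, we have 97837 = q(q + 204), so q² + 204q − 97837 = 0.
Discriminant: 204² + 4·97837 = 41616 + 391348 = 432964; √432964 = 658.
q = (−204 + 658)/2 = 227, and p = q + 204 = 431.
Check: 227 · 431 = 97837.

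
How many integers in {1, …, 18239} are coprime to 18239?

15840

Factor: 18239 = 13 · 23 · 61.
φ(18239) = (13−1) · (23−1) · (61−1) = 12 · 22 · 60 = 15840.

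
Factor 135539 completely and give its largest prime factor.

135539 = 23 · 5893
5893 = 71 · 83
83 is prime.
So 135539 = 23 · 71 · 83; the largest prime factor is 83.

83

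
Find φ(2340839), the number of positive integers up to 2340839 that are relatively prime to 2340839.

2287480

Factor: 2340839 = 107 · 131 · 167.
φ(2340839) = (107−1) · (131−1) · (167−1) = 106 · 130 · 166 = 2287480.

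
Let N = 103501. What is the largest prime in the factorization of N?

103501 = 29 · 3569
3569 = 43 · 83
83 is prime.
So 103501 = 29 · 43 · 83; the largest prime factor is 83.

83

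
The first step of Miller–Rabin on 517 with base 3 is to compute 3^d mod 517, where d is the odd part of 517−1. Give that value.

202

517 − 1 = 516 = 2^2 · 129, so d = 129.
3^1 ≡ 3 (mod 517)
3^2 ≡ 3^2 = 9 ≡ 9 (mod 517)
3^4 ≡ 9^2 = 81 ≡ 81 (mod 517)
3^8 ≡ 81^2 = 6561 ≡ 357 (mod 517)
3^16 ≡ 357^2 = 127449 ≡ 267 (mod 517)
3^32 ≡ 267^2 = 71289 ≡ 460 (mod 517)
3^64 ≡ 460^2 = 211600 ≡ 147 (mod 517)
3^128 ≡ 147^2 = 21609 ≡ 412 (mod 517)
129 = 128 + 1 in binary powers of 2.
So 3^129 ≡ 412 · 3 ≡ 202 (mod 517).
Squaring chain: 202 → 478; never reaches −1, so base 3 is a Miller–Rabin witness that 517 is composite.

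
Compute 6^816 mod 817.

87

6^1 ≡ 6 (mod 817)
6^2 ≡ 6^2 = 36 ≡ 36 (mod 817)
6^4 ≡ 36^2 = 1296 ≡ 479 (mod 817)
6^8 ≡ 479^2 = 229441 ≡ 681 (mod 817)
6^16 ≡ 681^2 = 463761 ≡ 522 (mod 817)
6^32 ≡ 522^2 = 272484 ≡ 423 (mod 817)
6^64 ≡ 423^2 = 178929 ≡ 6 (mod 817)
6^128 ≡ 6^2 = 36 ≡ 36 (mod 817)
6^256 ≡ 36^2 = 1296 ≡ 479 (mod 817)
6^512 ≡ 479^2 = 229441 ≡ 681 (mod 817)
816 = 512 + 256 + 32 + 16 in binary powers of 2.
So 6^816 ≡ 681 · 479 · 423 · 522 ≡ 87 (mod 817).
Since 87 ≠ 1, base 6 is a Fermat witness: 817 is composite.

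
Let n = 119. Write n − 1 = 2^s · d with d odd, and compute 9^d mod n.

32

119 − 1 = 118 = 2^1 · 59, so d = 59.
9^1 ≡ 9 (mod 119)
9^2 ≡ 9^2 = 81 ≡ 81 (mod 119)
9^4 ≡ 81^2 = 6561 ≡ 16 (mod 119)
9^8 ≡ 16^2 = 256 ≡ 18 (mod 119)
9^16 ≡ 18^2 = 324 ≡ 86 (mod 119)
9^32 ≡ 86^2 = 7396 ≡ 18 (mod 119)
59 = 32 + 16 + 8 + 2 + 1 in binary powers of 2.
So 9^59 ≡ 18 · 86 · 18 · 81 · 9 ≡ 32 (mod 119).
Squaring chain: 32; never reaches −1, so base 9 is a Miller–Rabin witness that 119 is composite.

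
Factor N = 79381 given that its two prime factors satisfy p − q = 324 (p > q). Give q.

163

Since p = q + 324, we have 79381 = q(q + 324), so q² + 324q − 79381 = 0.
Discriminant: 324² + 4·79381 = 104976 + 317524 = 422500; √422500 = 650.
q = (−324 + 650)/2 = 163, and p = q + 324 = 487.
Check: 163 · 487 = 79381.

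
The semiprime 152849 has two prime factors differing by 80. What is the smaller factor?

Since p = q + 80, we have 152849 = q(q + 80), so q² + 80q − 152849 = 0.
Discriminant: 80² + 4·152849 = 6400 + 611396 = 617796; √617796 = 786.
q = (−80 + 786)/2 = 353, and p = q + 80 = 433.
Check: 353 · 433 = 152849.

353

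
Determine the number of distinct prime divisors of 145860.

145860 = 2^2 · 36465
36465 = 3 · 12155
12155 = 5 · 2431
2431 = 11 · 221
221 = 13 · 17
145860 = 2^2 · 3 · 5 · 11 · 13 · 17, which has 6 distinct prime factors.

6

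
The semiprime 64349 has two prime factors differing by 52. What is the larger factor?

281

Since p = q + 52, we have 64349 = q(q + 52), so q² + 52q − 64349 = 0.
Discriminant: 52² + 4·64349 = 2704 + 257396 = 260100; √260100 = 510.
q = (−52 + 510)/2 = 229, and p = q + 52 = 281.
Check: 229 · 281 = 64349.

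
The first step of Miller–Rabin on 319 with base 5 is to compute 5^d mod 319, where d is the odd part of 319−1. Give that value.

196

319 − 1 = 318 = 2^1 · 159, so d = 159.
5^1 ≡ 5 (mod 319)
5^2 ≡ 5^2 = 25 ≡ 25 (mod 319)
5^4 ≡ 25^2 = 625 ≡ 306 (mod 319)
5^8 ≡ 306^2 = 93636 ≡ 169 (mod 319)
5^16 ≡ 169^2 = 28561 ≡ 170 (mod 319)
5^32 ≡ 170^2 = 28900 ≡ 190 (mod 319)
5^64 ≡ 190^2 = 36100 ≡ 53 (mod 319)
5^128 ≡ 53^2 = 2809 ≡ 257 (mod 319)
159 = 128 + 16 + 8 + 4 + 2 + 1 in binary powers of 2.
So 5^159 ≡ 257 · 170 · 169 · 306 · 25 · 5 ≡ 196 (mod 319).
Squaring chain: 196; never reaches −1, so base 5 is a Miller–Rabin witness that 319 is composite.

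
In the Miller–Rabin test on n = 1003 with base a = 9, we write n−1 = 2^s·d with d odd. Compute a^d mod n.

144

1003 − 1 = 1002 = 2^1 · 501, so d = 501.
9^1 ≡ 9 (mod 1003)
9^2 ≡ 9^2 = 81 ≡ 81 (mod 1003)
9^4 ≡ 81^2 = 6561 ≡ 543 (mod 1003)
9^8 ≡ 543^2 = 294849 ≡ 970 (mod 1003)
9^16 ≡ 970^2 = 940900 ≡ 86 (mod 1003)
9^32 ≡ 86^2 = 7396 ≡ 375 (mod 1003)
9^64 ≡ 375^2 = 140625 ≡ 205 (mod 1003)
9^128 ≡ 205^2 = 42025 ≡ 902 (mod 1003)
9^256 ≡ 902^2 = 813604 ≡ 171 (mod 1003)
501 = 256 + 128 + 64 + 32 + 16 + 4 + 1 in binary powers of 2.
So 9^501 ≡ 171 · 902 · 205 · 375 · 86 · 543 · 9 ≡ 144 (mod 1003).
Squaring chain: 144; never reaches −1, so base 9 is a Miller–Rabin witness that 1003 is composite.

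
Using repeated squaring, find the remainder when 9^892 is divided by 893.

9^1 ≡ 9 (mod 893)
9^2 ≡ 9^2 = 81 ≡ 81 (mod 893)
9^4 ≡ 81^2 = 6561 ≡ 310 (mod 893)
9^8 ≡ 310^2 = 96100 ≡ 549 (mod 893)
9^16 ≡ 549^2 = 301401 ≡ 460 (mod 893)
9^32 ≡ 460^2 = 211600 ≡ 852 (mod 893)
9^64 ≡ 852^2 = 725904 ≡ 788 (mod 893)
9^128 ≡ 788^2 = 620944 ≡ 309 (mod 893)
9^256 ≡ 309^2 = 95481 ≡ 823 (mod 893)
9^512 ≡ 823^2 = 677329 ≡ 435 (mod 893)
892 = 512 + 256 + 64 + 32 + 16 + 8 + 4 in binary powers of 2.
So 9^892 ≡ 435 · 823 · 788 · 852 · 460 · 549 · 310 ≡ 788 (mod 893).
Since 788 ≠ 1, base 9 is a Fermat witness: 893 is composite.

788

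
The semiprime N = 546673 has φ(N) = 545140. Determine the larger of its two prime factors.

φ(n) = (p−1)(q−1) = n − (p+q) + 1, so p + q = 546673 − 545140 + 1 = 1534.
p and q are the roots of t² − 1534t + 546673 = 0.
Discriminant: 1534² − 4·546673 = 2353156 − 2186692 = 166464; √166464 = 408.
q = (1534 − 408)/2 = 563, p = (1534 + 408)/2 = 971.
Check: 563 · 971 = 546673.

971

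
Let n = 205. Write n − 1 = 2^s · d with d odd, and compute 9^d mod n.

114

205 − 1 = 204 = 2^2 · 51, so d = 51.
9^1 ≡ 9 (mod 205)
9^2 ≡ 9^2 = 81 ≡ 81 (mod 205)
9^4 ≡ 81^2 = 6561 ≡ 1 (mod 205)
9^8 ≡ 1^2 = 1 ≡ 1 (mod 205)
9^16 ≡ 1^2 = 1 ≡ 1 (mod 205)
9^32 ≡ 1^2 = 1 ≡ 1 (mod 205)
51 = 32 + 16 + 2 + 1 in binary powers of 2.
So 9^51 ≡ 1 · 1 · 81 · 9 ≡ 114 (mod 205).
Squaring chain: 114 → 81; never reaches −1, so base 9 is a Miller–Rabin witness that 205 is composite.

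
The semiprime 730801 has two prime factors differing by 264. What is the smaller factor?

733

Since p = q + 264, we have 730801 = q(q + 264), so q² + 264q − 730801 = 0.
Discriminant: 264² + 4·730801 = 69696 + 2923204 = 2992900; √2992900 = 1730.
q = (−264 + 1730)/2 = 733, and p = q + 264 = 997.
Check: 733 · 997 = 730801.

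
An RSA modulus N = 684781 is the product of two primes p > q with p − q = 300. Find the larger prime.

991

Since p = q + 300, we have 684781 = q(q + 300), so q² + 300q − 684781 = 0.
Discriminant: 300² + 4·684781 = 90000 + 2739124 = 2829124; √2829124 = 1682.
q = (−300 + 1682)/2 = 691, and p = q + 300 = 991.
Check: 691 · 991 = 684781.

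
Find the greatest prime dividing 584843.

584843 = 7 · 83549
83549 = 29 · 2881
2881 = 43 · 67
67 is prime.
So 584843 = 7 · 29 · 43 · 67; the largest prime factor is 67.

67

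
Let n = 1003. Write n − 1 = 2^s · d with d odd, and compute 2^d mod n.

1003 − 1 = 1002 = 2^1 · 501, so d = 501.
2^1 ≡ 2 (mod 1003)
2^2 ≡ 2^2 = 4 ≡ 4 (mod 1003)
2^4 ≡ 4^2 = 16 ≡ 16 (mod 1003)
2^8 ≡ 16^2 = 256 ≡ 256 (mod 1003)
2^16 ≡ 256^2 = 65536 ≡ 341 (mod 1003)
2^32 ≡ 341^2 = 116281 ≡ 936 (mod 1003)
2^64 ≡ 936^2 = 876096 ≡ 477 (mod 1003)
2^128 ≡ 477^2 = 227529 ≡ 851 (mod 1003)
2^256 ≡ 851^2 = 724201 ≡ 35 (mod 1003)
501 = 256 + 128 + 64 + 32 + 16 + 4 + 1 in binary powers of 2.
So 2^501 ≡ 35 · 851 · 477 · 936 · 341 · 16 · 2 ≡ 865 (mod 1003).
Squaring chain: 865; never reaches −1, so base 2 is a Miller–Rabin witness that 1003 is composite.

865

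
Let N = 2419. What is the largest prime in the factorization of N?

59

2419 = 41 · 59
59 is prime.
So 2419 = 41 · 59; the largest prime factor is 59.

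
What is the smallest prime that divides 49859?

49859 is odd.
Digit sum 35, not divisible by 3.
Ends in 9: not divisible by 5.
7: 49859 = 7·7122 + 5
11: 49859 = 11·4532 + 7
13: 49859 = 13·3835 + 4
17: 49859 = 17·2932 + 15
19: 49859 = 19·2624 + 3
23: 49859 = 23·2167 + 18
29: 49859 = 29·1719 + 8
31: 49859 = 31·1608 + 11
37: 49859 = 37·1347 + 20
41: 49859 = 41·1216 + 3
43: 49859 = 43·1159 + 22
47: 49859 = 47·1060 + 39
53: 49859 = 53·940 + 39
59: 49859 = 59·845 + 4
61: 49859 = 61·817 + 22
67: 49859 = 67·744 + 11
71: 49859 = 71·702 + 17
73: 49859 = 73·683

73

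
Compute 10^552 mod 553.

10^1 ≡ 10 (mod 553)
10^2 ≡ 10^2 = 100 ≡ 100 (mod 553)
10^4 ≡ 100^2 = 10000 ≡ 46 (mod 553)
10^8 ≡ 46^2 = 2116 ≡ 457 (mod 553)
10^16 ≡ 457^2 = 208849 ≡ 368 (mod 553)
10^32 ≡ 368^2 = 135424 ≡ 492 (mod 553)
10^64 ≡ 492^2 = 242064 ≡ 403 (mod 553)
10^128 ≡ 403^2 = 162409 ≡ 380 (mod 553)
10^256 ≡ 380^2 = 144400 ≡ 67 (mod 553)
10^512 ≡ 67^2 = 4489 ≡ 65 (mod 553)
552 = 512 + 32 + 8 in binary powers of 2.
So 10^552 ≡ 65 · 492 · 457 ≡ 176 (mod 553).
Since 176 ≠ 1, base 10 is a Fermat witness: 553 is composite.

176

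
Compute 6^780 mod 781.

6^1 ≡ 6 (mod 781)
6^2 ≡ 6^2 = 36 ≡ 36 (mod 781)
6^4 ≡ 36^2 = 1296 ≡ 515 (mod 781)
6^8 ≡ 515^2 = 265225 ≡ 466 (mod 781)
6^16 ≡ 466^2 = 217156 ≡ 38 (mod 781)
6^32 ≡ 38^2 = 1444 ≡ 663 (mod 781)
6^64 ≡ 663^2 = 439569 ≡ 647 (mod 781)
6^128 ≡ 647^2 = 418609 ≡ 774 (mod 781)
6^256 ≡ 774^2 = 599076 ≡ 49 (mod 781)
6^512 ≡ 49^2 = 2401 ≡ 58 (mod 781)
780 = 512 + 256 + 8 + 4 in binary powers of 2.
So 6^780 ≡ 58 · 49 · 466 · 515 ≡ 375 (mod 781).
Since 375 ≠ 1, base 6 is a Fermat witness: 781 is composite.

375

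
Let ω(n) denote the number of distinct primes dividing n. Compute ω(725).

725 = 5^2 · 29
725 = 5^2 · 29, which has 2 distinct prime factors.

2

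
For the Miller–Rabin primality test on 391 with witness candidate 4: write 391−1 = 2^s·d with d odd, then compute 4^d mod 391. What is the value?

285

391 − 1 = 390 = 2^1 · 195, so d = 195.
4^1 ≡ 4 (mod 391)
4^2 ≡ 4^2 = 16 ≡ 16 (mod 391)
4^4 ≡ 16^2 = 256 ≡ 256 (mod 391)
4^8 ≡ 256^2 = 65536 ≡ 239 (mod 391)
4^16 ≡ 239^2 = 57121 ≡ 35 (mod 391)
4^32 ≡ 35^2 = 1225 ≡ 52 (mod 391)
4^64 ≡ 52^2 = 2704 ≡ 358 (mod 391)
4^128 ≡ 358^2 = 128164 ≡ 307 (mod 391)
195 = 128 + 64 + 2 + 1 in binary powers of 2.
So 4^195 ≡ 307 · 358 · 16 · 4 ≡ 285 (mod 391).
Squaring chain: 285; never reaches −1, so base 4 is a Miller–Rabin witness that 391 is composite.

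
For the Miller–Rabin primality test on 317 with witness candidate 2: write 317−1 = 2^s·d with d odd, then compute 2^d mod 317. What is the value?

317 − 1 = 316 = 2^2 · 79, so d = 79.
2^1 ≡ 2 (mod 317)
2^2 ≡ 2^2 = 4 ≡ 4 (mod 317)
2^4 ≡ 4^2 = 16 ≡ 16 (mod 317)
2^8 ≡ 16^2 = 256 ≡ 256 (mod 317)
2^16 ≡ 256^2 = 65536 ≡ 234 (mod 317)
2^32 ≡ 234^2 = 54756 ≡ 232 (mod 317)
2^64 ≡ 232^2 = 53824 ≡ 251 (mod 317)
79 = 64 + 8 + 4 + 2 + 1 in binary powers of 2.
So 2^79 ≡ 251 · 256 · 16 · 4 · 2 ≡ 203 (mod 317).
Squaring chain: 203 → 316; reaches −1, so base 2 does not prove 317 composite.

203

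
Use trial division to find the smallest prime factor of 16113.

3

16113 is odd.
Digit sum 12, divisible by 3.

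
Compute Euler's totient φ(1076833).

1043280

Factor: 1076833 = 61 · 127 · 139.
φ(1076833) = (61−1) · (127−1) · (139−1) = 60 · 126 · 138 = 1043280.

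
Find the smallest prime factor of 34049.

79

34049 is odd.
Digit sum 20, not divisible by 3.
Ends in 9: not divisible by 5.
7: 34049 = 7·4864 + 1
11: 34049 = 11·3095 + 4
13: 34049 = 13·2619 + 2
17: 34049 = 17·2002 + 15
19: 34049 = 19·1792 + 1
23: 34049 = 23·1480 + 9
29: 34049 = 29·1174 + 3
31: 34049 = 31·1098 + 11
37: 34049 = 37·920 + 9
41: 34049 = 41·830 + 19
43: 34049 = 43·791 + 36
47: 34049 = 47·724 + 21
53: 34049 = 53·642 + 23
59: 34049 = 59·577 + 6
61: 34049 = 61·558 + 11
67: 34049 = 67·508 + 13
71: 34049 = 71·479 + 40
73: 34049 = 73·466 + 31
79: 34049 = 79·431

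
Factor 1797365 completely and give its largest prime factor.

1797365 = 5 · 359473
359473 = 61 · 5893
5893 = 71 · 83
83 is prime.
So 1797365 = 5 · 61 · 71 · 83; the largest prime factor is 83.

83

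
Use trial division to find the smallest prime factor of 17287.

59

17287 is odd.
Digit sum 25, not divisible by 3.
Ends in 7: not divisible by 5.
7: 17287 = 7·2469 + 4
11: 17287 = 11·1571 + 6
13: 17287 = 13·1329 + 10
17: 17287 = 17·1016 + 15
19: 17287 = 19·909 + 16
23: 17287 = 23·751 + 14
29: 17287 = 29·596 + 3
31: 17287 = 31·557 + 20
37: 17287 = 37·467 + 8
41: 17287 = 41·421 + 26
43: 17287 = 43·402 + 1
47: 17287 = 47·367 + 38
53: 17287 = 53·326 + 9
59: 17287 = 59·293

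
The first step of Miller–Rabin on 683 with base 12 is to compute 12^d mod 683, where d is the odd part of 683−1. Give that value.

1

683 − 1 = 682 = 2^1 · 341, so d = 341.
12^1 ≡ 12 (mod 683)
12^2 ≡ 12^2 = 144 ≡ 144 (mod 683)
12^4 ≡ 144^2 = 20736 ≡ 246 (mod 683)
12^8 ≡ 246^2 = 60516 ≡ 412 (mod 683)
12^16 ≡ 412^2 = 169744 ≡ 360 (mod 683)
12^32 ≡ 360^2 = 129600 ≡ 513 (mod 683)
12^64 ≡ 513^2 = 263169 ≡ 214 (mod 683)
12^128 ≡ 214^2 = 45796 ≡ 35 (mod 683)
12^256 ≡ 35^2 = 1225 ≡ 542 (mod 683)
341 = 256 + 64 + 16 + 4 + 1 in binary powers of 2.
So 12^341 ≡ 542 · 214 · 360 · 246 · 12 ≡ 1 (mod 683).
Since 12^d ≡ 1 (mod 683), base 12 does not prove 683 composite.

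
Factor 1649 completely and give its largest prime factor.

97

1649 = 17 · 97
97 is prime.
So 1649 = 17 · 97; the largest prime factor is 97.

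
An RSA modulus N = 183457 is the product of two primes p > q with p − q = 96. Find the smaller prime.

Since p = q + 96, we have 183457 = q(q + 96), so q² + 96q − 183457 = 0.
Discriminant: 96² + 4·183457 = 9216 + 733828 = 743044; √743044 = 862.
q = (−96 + 862)/2 = 383, and p = q + 96 = 479.
Check: 383 · 479 = 183457.

383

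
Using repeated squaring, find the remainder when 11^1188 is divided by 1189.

11^1 ≡ 11 (mod 1189)
11^2 ≡ 11^2 = 121 ≡ 121 (mod 1189)
11^4 ≡ 121^2 = 14641 ≡ 373 (mod 1189)
11^8 ≡ 373^2 = 139129 ≡ 16 (mod 1189)
11^16 ≡ 16^2 = 256 ≡ 256 (mod 1189)
11^32 ≡ 256^2 = 65536 ≡ 141 (mod 1189)
11^64 ≡ 141^2 = 19881 ≡ 857 (mod 1189)
11^128 ≡ 857^2 = 734449 ≡ 836 (mod 1189)
11^256 ≡ 836^2 = 698896 ≡ 953 (mod 1189)
11^512 ≡ 953^2 = 908209 ≡ 1002 (mod 1189)
11^1024 ≡ 1002^2 = 1004004 ≡ 488 (mod 1189)
1188 = 1024 + 128 + 32 + 4 in binary powers of 2.
So 11^1188 ≡ 488 · 836 · 141 · 373 ≡ 1009 (mod 1189).
Since 1009 ≠ 1, base 11 is a Fermat witness: 1189 is composite.

1009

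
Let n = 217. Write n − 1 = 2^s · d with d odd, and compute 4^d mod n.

78

217 − 1 = 216 = 2^3 · 27, so d = 27.
4^1 ≡ 4 (mod 217)
4^2 ≡ 4^2 = 16 ≡ 16 (mod 217)
4^4 ≡ 16^2 = 256 ≡ 39 (mod 217)
4^8 ≡ 39^2 = 1521 ≡ 2 (mod 217)
4^16 ≡ 2^2 = 4 ≡ 4 (mod 217)
27 = 16 + 8 + 2 + 1 in binary powers of 2.
So 4^27 ≡ 4 · 2 · 16 · 4 ≡ 78 (mod 217).
Squaring chain: 78 → 8 → 64; never reaches −1, so base 4 is a Miller–Rabin witness that 217 is composite.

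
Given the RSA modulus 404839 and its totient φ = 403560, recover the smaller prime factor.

φ(n) = (p−1)(q−1) = n − (p+q) + 1, so p + q = 404839 − 403560 + 1 = 1280.
p and q are the roots of t² − 1280t + 404839 = 0.
Discriminant: 1280² − 4·404839 = 1638400 − 1619356 = 19044; √19044 = 138.
q = (1280 − 138)/2 = 571, p = (1280 + 138)/2 = 709.
Check: 571 · 709 = 404839.

571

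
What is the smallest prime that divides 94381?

7

94381 is odd.
Digit sum 25, not divisible by 3.
Ends in 1: not divisible by 5.
7: 94381 = 7·13483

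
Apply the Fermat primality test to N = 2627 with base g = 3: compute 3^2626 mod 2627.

3^1 ≡ 3 (mod 2627)
3^2 ≡ 3^2 = 9 ≡ 9 (mod 2627)
3^4 ≡ 9^2 = 81 ≡ 81 (mod 2627)
3^8 ≡ 81^2 = 6561 ≡ 1307 (mod 2627)
3^16 ≡ 1307^2 = 1708249 ≡ 699 (mod 2627)
3^32 ≡ 699^2 = 488601 ≡ 2606 (mod 2627)
3^64 ≡ 2606^2 = 6791236 ≡ 441 (mod 2627)
3^128 ≡ 441^2 = 194481 ≡ 83 (mod 2627)
3^256 ≡ 83^2 = 6889 ≡ 1635 (mod 2627)
3^512 ≡ 1635^2 = 2673225 ≡ 1566 (mod 2627)
3^1024 ≡ 1566^2 = 2452356 ≡ 1365 (mod 2627)
3^2048 ≡ 1365^2 = 1863225 ≡ 682 (mod 2627)
2626 = 2048 + 512 + 64 + 2 in binary powers of 2.
So 3^2626 ≡ 682 · 1566 · 441 · 9 ≡ 1920 (mod 2627).
Since 1920 ≠ 1, base 3 is a Fermat witness: 2627 is composite.

1920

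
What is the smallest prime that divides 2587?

13

2587 is odd.
Digit sum 22, not divisible by 3.
Ends in 7: not divisible by 5.
7: 2587 = 7·369 + 4
11: 2587 = 11·235 + 2
13: 2587 = 13·199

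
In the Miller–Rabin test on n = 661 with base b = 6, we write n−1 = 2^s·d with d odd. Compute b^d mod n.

106

661 − 1 = 660 = 2^2 · 165, so d = 165.
6^1 ≡ 6 (mod 661)
6^2 ≡ 6^2 = 36 ≡ 36 (mod 661)
6^4 ≡ 36^2 = 1296 ≡ 635 (mod 661)
6^8 ≡ 635^2 = 403225 ≡ 15 (mod 661)
6^16 ≡ 15^2 = 225 ≡ 225 (mod 661)
6^32 ≡ 225^2 = 50625 ≡ 389 (mod 661)
6^64 ≡ 389^2 = 151321 ≡ 613 (mod 661)
6^128 ≡ 613^2 = 375769 ≡ 321 (mod 661)
165 = 128 + 32 + 4 + 1 in binary powers of 2.
So 6^165 ≡ 321 · 389 · 635 · 6 ≡ 106 (mod 661).
Squaring chain: 106 → 660; reaches −1, so base 6 does not prove 661 composite.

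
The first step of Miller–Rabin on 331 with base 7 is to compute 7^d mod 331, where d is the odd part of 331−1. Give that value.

330

331 − 1 = 330 = 2^1 · 165, so d = 165.
7^1 ≡ 7 (mod 331)
7^2 ≡ 7^2 = 49 ≡ 49 (mod 331)
7^4 ≡ 49^2 = 2401 ≡ 84 (mod 331)
7^8 ≡ 84^2 = 7056 ≡ 105 (mod 331)
7^16 ≡ 105^2 = 11025 ≡ 102 (mod 331)
7^32 ≡ 102^2 = 10404 ≡ 143 (mod 331)
7^64 ≡ 143^2 = 20449 ≡ 258 (mod 331)
7^128 ≡ 258^2 = 66564 ≡ 33 (mod 331)
165 = 128 + 32 + 4 + 1 in binary powers of 2.
So 7^165 ≡ 33 · 143 · 84 · 7 ≡ 330 (mod 331).
Since 7^d ≡ 330 (mod 331), base 7 does not prove 331 composite.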